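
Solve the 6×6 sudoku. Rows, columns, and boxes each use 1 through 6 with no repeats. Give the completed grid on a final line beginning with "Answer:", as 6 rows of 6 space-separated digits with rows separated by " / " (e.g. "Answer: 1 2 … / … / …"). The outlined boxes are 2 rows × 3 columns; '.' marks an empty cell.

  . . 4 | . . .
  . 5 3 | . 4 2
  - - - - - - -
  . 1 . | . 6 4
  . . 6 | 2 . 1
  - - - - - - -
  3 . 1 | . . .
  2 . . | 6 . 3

Step 1. [r5c6∈{5}] nothing but 5 survives at r5c6 ⇒ r5c6=5.
Step 2. [r3c4∈{3,5}] row 3 places 3 nowhere but r3c4, so r3c4=3.
Step 3. [r2c4∈{1}] r2c4's peers cover all but 1, so r2c4=1.
Step 4. [r5c2∈{4,6}] 6 has one home in row 5: r5c2. So r5c2=6.
Step 5. [r4c5∈{5}] r4c5 is down to just 5, so r4c5=5.
Step 6. [r1c6∈{6}] r1c6 has the single candidate 6, so r1c6=6.
Step 7. [r3c3∈{2,5}] r3c3 is the only open cell in row 3 admitting 2 ⇒ r3c3=2.
Step 8. [r4c1∈{4}] r4c1's peers cover all but 4. So r4c1=4.
Step 9. [r4c2∈{3}] nothing but 3 survives at r4c2 ⇒ r4c2=3.
Step 10. [r6c3∈{5}] r6c3 is down to just 5. So r6c3=5.
Step 11. [r1c1∈{1}] r1c1's peers cover all but 1, so r1c1=1.
Step 12. [r1c4∈{5}] r1c4 is down to just 5, so r1c4=5.
Step 13. [r5c4∈{4}] only 4 remains possible at r5c4, so r5c4=4.
Step 14. [r6c2∈{4}] r6c2's peers cover all but 4 ⇒ r6c2=4.
Step 15. [r1c2∈{2}] r1c2 has the single candidate 2, so r1c2=2.
Step 16. [r5c5∈{2}] r5c5's peers cover all but 2. So r5c5=2.
Step 17. [r1c5∈{3}] only 3 remains possible at r1c5, so r1c5=3.
Step 18. [r3c1∈{5}] r3c1 has the single candidate 5 ⇒ r3c1=5.
Step 19. [r6c5∈{1}] r6c5 is down to just 1. So r6c5=1.
Step 20. [r2c1∈{6}] r2c1 is down to just 6 ⇒ r2c1=6.

Answer: 1 2 4 5 3 6 / 6 5 3 1 4 2 / 5 1 2 3 6 4 / 4 3 6 2 5 1 / 3 6 1 4 2 5 / 2 4 5 6 1 3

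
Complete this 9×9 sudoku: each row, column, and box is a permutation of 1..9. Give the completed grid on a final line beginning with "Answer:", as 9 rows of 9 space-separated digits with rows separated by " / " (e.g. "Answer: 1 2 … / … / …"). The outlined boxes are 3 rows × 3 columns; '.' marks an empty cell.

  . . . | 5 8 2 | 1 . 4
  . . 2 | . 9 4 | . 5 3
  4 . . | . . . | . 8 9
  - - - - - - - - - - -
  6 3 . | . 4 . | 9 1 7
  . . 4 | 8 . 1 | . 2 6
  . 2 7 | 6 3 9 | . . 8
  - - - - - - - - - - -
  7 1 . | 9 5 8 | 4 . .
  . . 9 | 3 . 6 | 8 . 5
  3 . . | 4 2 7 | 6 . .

Step 1. [r3c3∈{1,3,5,6}] across col 3, 1 lands solely at r3c3 ⇒ r3c3=1.
Step 2. [r2c2∈{6,7,8}] r2c2 is the only open cell in row 2 admitting 6. So r2c2=6.
Step 3. [r3c4∈{7}] r3c4's peers cover all but 7. So r3c4=7.
Step 4. [r4c3∈{5,8}] r4c3 is the only open cell in row 4 admitting 8 ⇒ r4c3=8.
Step 5. [r3c2∈{5}] r3c2 is down to just 5 ⇒ r3c2=5.
Step 6. [r6c7∈{5}] only 5 remains possible at r6c7, so r6c7=5.
Step 7. [r1c2∈{7,9}] r1c2 is the only open cell in col 2 admitting 7, so r1c2=7.
Step 8. [r1c1∈{9}] nothing but 9 survives at r1c1. So r1c1=9.
Step 9. [r8c8∈{7}] only 7 remains possible at r8c8, so r8c8=7.
Step 10. [r5c5∈{7}] r5c5's peers cover all but 7. So r5c5=7.
Step 11. [r6c1∈{1}] nothing but 1 survives at r6c1. So r6c1=1.
Step 12. [r2c7∈{7}] r2c7 has the single candidate 7. So r2c7=7.
Step 13. [r4c6∈{5}] r4c6 has the single candidate 5, so r4c6=5.
Step 14. [r7c8∈{3}] r7c8 has the single candidate 3. So r7c8=3.
Step 15. [r1c8∈{6}] r1c8 is down to just 6, so r1c8=6.
Step 16. [r8c2∈{4}] r8c2 has the single candidate 4. So r8c2=4.
Step 17. [r5c7∈{3}] r5c7 is down to just 3. So r5c7=3.
Step 18. [r4c4∈{2}] r4c4 has the single candidate 2. So r4c4=2.
Step 19. [r3c5∈{6}] nothing but 6 survives at r3c5. So r3c5=6.
Step 20. [r2c1∈{8}] r2c1 has the single candidate 8. So r2c1=8.
Step 21. [r7c9∈{2}] r7c9 is down to just 2 ⇒ r7c9=2.
Step 22. [r1c3∈{3}] nothing but 3 survives at r1c3. So r1c3=3.
Step 23. [r3c6∈{3}] r3c6 is down to just 3, so r3c6=3.
Step 24. [r8c1∈{2}] r8c1 has the single candidate 2, so r8c1=2.
Step 25. [r3c7∈{2}] r3c7 is down to just 2 ⇒ r3c7=2.
Step 26. [r5c2∈{9}] r5c2 is down to just 9 ⇒ r5c2=9.
Step 27. [r5c1∈{5}] r5c1 has the single candidate 5. So r5c1=5.
Step 28. [r9c9∈{1}] r9c9's peers cover all but 1 ⇒ r9c9=1.
Step 29. [r9c3∈{5}] r9c3's peers cover all but 5 ⇒ r9c3=5.
Step 30. [r9c8∈{9}] r9c8's peers cover all but 9, so r9c8=9.
Step 31. [r9c2∈{8}] r9c2's peers cover all but 8, so r9c2=8.
Step 32. [r2c4∈{1}] r2c4's peers cover all but 1. So r2c4=1.
Step 33. [r7c3∈{6}] nothing but 6 survives at r7c3, so r7c3=6.
Step 34. [r6c8∈{4}] r6c8 has the single candidate 4 ⇒ r6c8=4.
Step 35. [r8c5∈{1}] r8c5's peers cover all but 1, so r8c5=1.

Answer: 9 7 3 5 8 2 1 6 4 / 8 6 2 1 9 4 7 5 3 / 4 5 1 7 6 3 2 8 9 / 6 3 8 2 4 5 9 1 7 / 5 9 4 8 7 1 3 2 6 / 1 2 7 6 3 9 5 4 8 / 7 1 6 9 5 8 4 3 2 / 2 4 9 3 1 6 8 7 5 / 3 8 5 4 2 7 6 9 1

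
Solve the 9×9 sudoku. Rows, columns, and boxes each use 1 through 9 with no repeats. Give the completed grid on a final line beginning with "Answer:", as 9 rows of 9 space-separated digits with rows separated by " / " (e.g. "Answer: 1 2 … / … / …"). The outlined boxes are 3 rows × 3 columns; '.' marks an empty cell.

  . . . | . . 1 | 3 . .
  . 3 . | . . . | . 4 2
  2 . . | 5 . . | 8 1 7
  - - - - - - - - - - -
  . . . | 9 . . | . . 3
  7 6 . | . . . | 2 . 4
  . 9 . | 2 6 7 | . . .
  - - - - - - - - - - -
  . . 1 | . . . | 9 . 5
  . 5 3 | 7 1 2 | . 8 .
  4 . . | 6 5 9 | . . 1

Step 1. [r2c4∈{8}] r2c4's peers cover all but 8 ⇒ r2c4=8.
Step 2. [r6c8∈{5}] r6c8 has the single candidate 5, so r6c8=5.
Step 3. [r3c2∈{4}] only 4 remains possible at r3c2, so r3c2=4.
Step 4. [r4c2∈{1,2,8}] in col 2, 1 fits only at r4c2 ⇒ r4c2=1.
Step 5. [r1c9∈{6,9}] 9 has one home in col 9: r1c9. So r1c9=9.
Step 6. [r1c8∈{6}] nothing but 6 survives at r1c8, so r1c8=6.
Step 7. [r9c7∈{7}] only 7 remains possible at r9c7 ⇒ r9c7=7.
Step 8. [r4c3∈{2,4,5,8}] in row 4, 2 fits only at r4c3, so r4c3=2.
Step 9. [r9c3∈{8}] r9c3 has the single candidate 8, so r9c3=8.
Step 10. [r5c3∈{5}] nothing but 5 survives at r5c3. So r5c3=5.
Step 11. [r4c1∈{8}] r4c1 has the single candidate 8 ⇒ r4c1=8.
Step 12. [r2c6∈{6}] r2c6's peers cover all but 6, so r2c6=6.
Step 13. [r3c6∈{3}] r3c6's peers cover all but 3, so r3c6=3.
Step 14. [r1c3∈{7}] only 7 remains possible at r1c3. So r1c3=7.
Step 15. [r4c5∈{4}] only 4 remains possible at r4c5. So r4c5=4.
Step 16. [r2c3∈{9}] r2c3 is down to just 9. So r2c3=9.
Step 17. [r8c9∈{6}] only 6 remains possible at r8c9, so r8c9=6.
Step 18. [r9c2∈{2}] r9c2 has the single candidate 2, so r9c2=2.
Step 19. [r7c6∈{4,8}] r7c6 is the only open cell in col 6 admitting 4, so r7c6=4.
Step 20. [r7c4∈{3}] nothing but 3 survives at r7c4. So r7c4=3.
Step 21. [r1c1∈{5}] nothing but 5 survives at r1c1, so r1c1=5.
Step 22. [r5c5∈{3,8}] row 5 places 3 nowhere but r5c5. So r5c5=3.
Step 23. [r7c5∈{8}] r7c5's peers cover all but 8, so r7c5=8.
Step 24. [r9c8∈{3}] r9c8 is down to just 3. So r9c8=3.
Step 25. [r6c1∈{3}] r6c1 has the single candidate 3, so r6c1=3.
Step 26. [r7c2∈{7}] r7c2 is down to just 7 ⇒ r7c2=7.
Step 27. [r1c4∈{4}] nothing but 4 survives at r1c4. So r1c4=4.
Step 28. [r1c5∈{2}] r1c5 is down to just 2 ⇒ r1c5=2.
Step 29. [r6c9∈{8}] r6c9's peers cover all but 8 ⇒ r6c9=8.
Step 30. [r2c5∈{7}] nothing but 7 survives at r2c5 ⇒ r2c5=7.
Step 31. [r5c6∈{8}] r5c6's peers cover all but 8 ⇒ r5c6=8.
Step 32. [r4c6∈{5}] r4c6 has the single candidate 5, so r4c6=5.
Step 33. [r7c8∈{2}] r7c8 is down to just 2, so r7c8=2.
Step 34. [r6c7∈{1}] r6c7's peers cover all but 1. So r6c7=1.
Step 35. [r3c5∈{9}] nothing but 9 survives at r3c5 ⇒ r3c5=9.
Step 36. [r1c2∈{8}] nothing but 8 survives at r1c2, so r1c2=8.
Step 37. [r2c7∈{5}] r2c7 is down to just 5 ⇒ r2c7=5.
Step 38. [r8c7∈{4}] nothing but 4 survives at r8c7 ⇒ r8c7=4.
Step 39. [r8c1∈{9}] r8c1 has the single candidate 9, so r8c1=9.
Step 40. [r5c4∈{1}] r5c4 is down to just 1. So r5c4=1.
Step 41. [r2c1∈{1}] r2c1 is down to just 1 ⇒ r2c1=1.
Step 42. [r5c8∈{9}] nothing but 9 survives at r5c8, so r5c8=9.
Step 43. [r7c1∈{6}] r7c1 has the single candidate 6, so r7c1=6.
Step 44. [r4c7∈{6}] nothing but 6 survives at r4c7, so r4c7=6.
Step 45. [r3c3∈{6}] only 6 remains possible at r3c3 ⇒ r3c3=6.
Step 46. [r4c8∈{7}] r4c8's peers cover all but 7. So r4c8=7.
Step 47. [r6c3∈{4}] only 4 remains possible at r6c3, so r6c3=4.

Answer: 5 8 7 4 2 1 3 6 9 / 1 3 9 8 7 6 5 4 2 / 2 4 6 5 9 3 8 1 7 / 8 1 2 9 4 5 6 7 3 / 7 6 5 1 3 8 2 9 4 / 3 9 4 2 6 7 1 5 8 / 6 7 1 3 8 4 9 2 5 / 9 5 3 7 1 2 4 8 6 / 4 2 8 6 5 9 7 3 1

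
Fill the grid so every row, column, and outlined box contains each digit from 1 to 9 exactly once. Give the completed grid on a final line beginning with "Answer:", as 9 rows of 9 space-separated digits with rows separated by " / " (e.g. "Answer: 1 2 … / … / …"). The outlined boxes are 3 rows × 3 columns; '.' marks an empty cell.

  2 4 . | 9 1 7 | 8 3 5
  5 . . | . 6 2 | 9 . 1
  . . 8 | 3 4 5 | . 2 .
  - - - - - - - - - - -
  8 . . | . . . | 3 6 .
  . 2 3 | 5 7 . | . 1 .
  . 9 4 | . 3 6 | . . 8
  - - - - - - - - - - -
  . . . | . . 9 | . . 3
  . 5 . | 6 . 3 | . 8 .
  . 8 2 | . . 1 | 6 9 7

Step 1. [r2c3∈{7}] r2c3 is down to just 7, so r2c3=7.
Step 2. [r8c1∈{1,4,7,9}] 7 has one home in row 8: r8c1. So r8c1=7.
Step 3. [r5c7∈{4}] r5c7 has the single candidate 4 ⇒ r5c7=4.
Step 4. [r6c1∈{1}] r6c1 has the single candidate 1, so r6c1=1.
Step 5. [r8c5∈{2}] r8c5 has the single candidate 2 ⇒ r8c5=2.
Step 6. [r1c3∈{6}] r1c3's peers cover all but 6 ⇒ r1c3=6.
Step 7. [r7c7∈{1,2,5}] in row 7, 2 fits only at r7c7 ⇒ r7c7=2.
Step 8. [r7c8∈{4,5}] box 9 places 5 nowhere but r7c8 ⇒ r7c8=5.
Step 9. [r9c4∈{4}] r9c4's peers cover all but 4, so r9c4=4.
Step 10. [r7c3∈{1}] only 1 remains possible at r7c3, so r7c3=1.
Step 11. [r4c9∈{2,9}] 2 has one home in col 9: r4c9. So r4c9=2.
Step 12. [r7c5∈{8}] r7c5's peers cover all but 8, so r7c5=8.
Step 13. [r6c7∈{5,7}] row 6 places 5 nowhere but r6c7 ⇒ r6c7=5.
Step 14. [r7c2∈{6}] nothing but 6 survives at r7c2. So r7c2=6.
Step 15. [r2c2∈{3}] r2c2 is down to just 3. So r2c2=3.
Step 16. [r6c8∈{7}] r6c8 has the single candidate 7 ⇒ r6c8=7.
Step 17. [r3c9∈{6}] r3c9's peers cover all but 6 ⇒ r3c9=6.
Step 18. [r6c4∈{2}] r6c4 has the single candidate 2. So r6c4=2.
Step 19. [r5c6∈{8}] r5c6 is down to just 8, so r5c6=8.
Step 20. [r7c4∈{7}] r7c4's peers cover all but 7, so r7c4=7.
Step 21. [r3c1∈{9}] only 9 remains possible at r3c1 ⇒ r3c1=9.
Step 22. [r3c2∈{1}] r3c2's peers cover all but 1 ⇒ r3c2=1.
Step 23. [r5c9∈{9}] nothing but 9 survives at r5c9. So r5c9=9.
Step 24. [r4c2∈{7}] r4c2's peers cover all but 7, so r4c2=7.
Step 25. [r2c4∈{8}] r2c4 has the single candidate 8, so r2c4=8.
Step 26. [r2c8∈{4}] r2c8 is down to just 4 ⇒ r2c8=4.
Step 27. [r7c1∈{4}] r7c1's peers cover all but 4 ⇒ r7c1=4.
Step 28. [r5c1∈{6}] nothing but 6 survives at r5c1 ⇒ r5c1=6.
Step 29. [r4c5∈{9}] r4c5 is down to just 9 ⇒ r4c5=9.
Step 30. [r9c1∈{3}] r9c1 is down to just 3 ⇒ r9c1=3.
Step 31. [r4c3∈{5}] r4c3 is down to just 5, so r4c3=5.
Step 32. [r4c4∈{1}] nothing but 1 survives at r4c4. So r4c4=1.
Step 33. [r4c6∈{4}] r4c6 has the single candidate 4. So r4c6=4.
Step 34. [r9c5∈{5}] r9c5 is down to just 5, so r9c5=5.
Step 35. [r8c3∈{9}] r8c3 has the single candidate 9 ⇒ r8c3=9.
Step 36. [r8c7∈{1}] r8c7's peers cover all but 1, so r8c7=1.
Step 37. [r3c7∈{7}] only 7 remains possible at r3c7, so r3c7=7.
Step 38. [r8c9∈{4}] r8c9 has the single candidate 4, so r8c9=4.

Answer: 2 4 6 9 1 7 8 3 5 / 5 3 7 8 6 2 9 4 1 / 9 1 8 3 4 5 7 2 6 / 8 7 5 1 9 4 3 6 2 / 6 2 3 5 7 8 4 1 9 / 1 9 4 2 3 6 5 7 8 / 4 6 1 7 8 9 2 5 3 / 7 5 9 6 2 3 1 8 4 / 3 8 2 4 5 1 6 9 7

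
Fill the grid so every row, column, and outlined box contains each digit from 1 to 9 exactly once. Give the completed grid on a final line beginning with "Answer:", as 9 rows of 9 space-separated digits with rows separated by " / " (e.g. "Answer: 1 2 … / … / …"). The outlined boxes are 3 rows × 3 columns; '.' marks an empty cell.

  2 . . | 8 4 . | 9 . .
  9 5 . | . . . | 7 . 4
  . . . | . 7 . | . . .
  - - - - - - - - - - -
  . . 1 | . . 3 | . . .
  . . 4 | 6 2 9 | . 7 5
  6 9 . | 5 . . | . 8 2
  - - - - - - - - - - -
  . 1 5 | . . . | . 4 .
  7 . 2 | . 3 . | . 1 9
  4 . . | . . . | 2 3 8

Step 1. [r3c7∈{1,3,5,6,8}] col 7 places 8 nowhere but r3c7. So r3c7=8.
Step 2. [r9c2∈{6}] r9c2 is down to just 6 ⇒ r9c2=6.
Step 3. [r3c4∈{1,2,3,9}] in row 3, 9 fits only at r3c4, so r3c4=9.
Step 4. [r7c7∈{6}] r7c7 has the single candidate 6 ⇒ r7c7=6.
Step 5. [r8c6∈{4,5,6,8}] 6 has one home in row 8: r8c6 ⇒ r8c6=6.
Step 6. [r6c6∈{1,4,7}] in col 6, 4 fits only at r6c6 ⇒ r6c6=4.
Step 7. [r7c6∈{2,7,8}] r7c6 is the only open cell in col 6 admitting 8 ⇒ r7c6=8.
Step 8. [r9c6∈{1,5,7}] across col 6, 7 lands solely at r9c6 ⇒ r9c6=7.
Step 9. [r4c9∈{6}] r4c9 has the single candidate 6. So r4c9=6.
Step 10. [r2c5∈{1,6}] in col 5, 6 fits only at r2c5 ⇒ r2c5=6.
Step 11. [r6c3∈{3,7}] r6c3 is the only open cell in row 6 admitting 7. So r6c3=7.
Step 12. [r2c8∈{2}] r2c8 has the single candidate 2. So r2c8=2.
Step 13. [r3c1∈{1,3}] 1 has one home in col 1: r3c1. So r3c1=1.
Step 14. [r3c9∈{3}] nothing but 3 survives at r3c9. So r3c9=3.
Step 15. [r4c5∈{8}] r4c5's peers cover all but 8, so r4c5=8.
Step 16. [r5c1∈{3,8}] 8 has one home in col 1: r5c1, so r5c1=8.
Step 17. [r3c3∈{6}] r3c3 is down to just 6, so r3c3=6.
Step 18. [r1c3∈{3}] nothing but 3 survives at r1c3. So r1c3=3.
Step 19. [r3c8∈{5}] nothing but 5 survives at r3c8. So r3c8=5.
Step 20. [r6c5∈{1}] r6c5 is down to just 1, so r6c5=1.
Step 21. [r2c6∈{1}] r2c6 is down to just 1 ⇒ r2c6=1.
Step 22. [r5c2∈{3}] r5c2's peers cover all but 3 ⇒ r5c2=3.
Step 23. [r9c3∈{9}] r9c3 has the single candidate 9. So r9c3=9.
Step 24. [r4c1∈{5}] r4c1 is down to just 5, so r4c1=5.
Step 25. [r3c2∈{4}] r3c2's peers cover all but 4. So r3c2=4.
Step 26. [r4c8∈{9}] only 9 remains possible at r4c8, so r4c8=9.
Step 27. [r9c5∈{5}] only 5 remains possible at r9c5. So r9c5=5.
Step 28. [r8c2∈{8}] r8c2's peers cover all but 8 ⇒ r8c2=8.
Step 29. [r5c7∈{1}] only 1 remains possible at r5c7. So r5c7=1.
Step 30. [r9c4∈{1}] only 1 remains possible at r9c4. So r9c4=1.
Step 31. [r8c7∈{5}] r8c7's peers cover all but 5 ⇒ r8c7=5.
Step 32. [r1c9∈{1}] r1c9's peers cover all but 1 ⇒ r1c9=1.
Step 33. [r2c3∈{8}] only 8 remains possible at r2c3, so r2c3=8.
Step 34. [r1c2∈{7}] r1c2's peers cover all but 7. So r1c2=7.
Step 35. [r1c6∈{5}] only 5 remains possible at r1c6. So r1c6=5.
Step 36. [r7c1∈{3}] nothing but 3 survives at r7c1 ⇒ r7c1=3.
Step 37. [r4c4∈{7}] r4c4 is down to just 7, so r4c4=7.
Step 38. [r7c4∈{2}] nothing but 2 survives at r7c4, so r7c4=2.
Step 39. [r6c7∈{3}] only 3 remains possible at r6c7, so r6c7=3.
Step 40. [r2c4∈{3}] r2c4 has the single candidate 3, so r2c4=3.
Step 41. [r7c9∈{7}] r7c9's peers cover all but 7, so r7c9=7.
Step 42. [r4c2∈{2}] r4c2's peers cover all but 2. So r4c2=2.
Step 43. [r7c5∈{9}] only 9 remains possible at r7c5. So r7c5=9.
Step 44. [r4c7∈{4}] r4c7's peers cover all but 4, so r4c7=4.
Step 45. [r1c8∈{6}] r1c8's peers cover all but 6. So r1c8=6.
Step 46. [r8c4∈{4}] r8c4 has the single candidate 4, so r8c4=4.
Step 47. [r3c6∈{2}] r3c6's peers cover all but 2, so r3c6=2.

Answer: 2 7 3 8 4 5 9 6 1 / 9 5 8 3 6 1 7 2 4 / 1 4 6 9 7 2 8 5 3 / 5 2 1 7 8 3 4 9 6 / 8 3 4 6 2 9 1 7 5 / 6 9 7 5 1 4 3 8 2 / 3 1 5 2 9 8 6 4 7 / 7 8 2 4 3 6 5 1 9 / 4 6 9 1 5 7 2 3 8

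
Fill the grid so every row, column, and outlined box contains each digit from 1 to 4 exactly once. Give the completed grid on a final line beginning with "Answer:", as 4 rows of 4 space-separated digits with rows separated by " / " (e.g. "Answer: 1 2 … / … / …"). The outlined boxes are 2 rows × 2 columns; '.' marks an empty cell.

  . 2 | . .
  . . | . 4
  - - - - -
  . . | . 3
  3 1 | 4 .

Step 1. [r2c3∈{1,2,3}] 2 has one home in row 2: r2c3. So r2c3=2.
Step 2. [r1c4∈{1}] nothing but 1 survives at r1c4, so r1c4=1.
Step 3. [r3c1∈{2,4}] 2 has one home in row 3: r3c1, so r3c1=2.
Step 4. [r3c3∈{1}] r3c3's peers cover all but 1 ⇒ r3c3=1.
Step 5. [r1c3∈{3}] r1c3 is down to just 3. So r1c3=3.
Step 6. [r2c2∈{3}] r2c2's peers cover all but 3. So r2c2=3.
Step 7. [r4c4∈{2}] only 2 remains possible at r4c4. So r4c4=2.
Step 8. [r1c1∈{4}] only 4 remains possible at r1c1, so r1c1=4.
Step 9. [r2c1∈{1}] r2c1's peers cover all but 1 ⇒ r2c1=1.
Step 10. [r3c2∈{4}] r3c2 has the single candidate 4 ⇒ r3c2=4.

Answer: 4 2 3 1 / 1 3 2 4 / 2 4 1 3 / 3 1 4 2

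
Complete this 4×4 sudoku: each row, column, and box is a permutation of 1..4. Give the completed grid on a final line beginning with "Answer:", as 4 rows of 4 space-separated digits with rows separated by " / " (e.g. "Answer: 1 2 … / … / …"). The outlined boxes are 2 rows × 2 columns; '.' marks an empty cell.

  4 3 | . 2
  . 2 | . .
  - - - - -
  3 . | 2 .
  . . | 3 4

Step 1. [r2c1∈{1}] r2c1 is down to just 1 ⇒ r2c1=1.
Step 2. [r4c2∈{1}] nothing but 1 survives at r4c2. So r4c2=1.
Step 3. [r2c3∈{4}] r2c3's peers cover all but 4 ⇒ r2c3=4.
Step 4. [r3c4∈{1}] nothing but 1 survives at r3c4, so r3c4=1.
Step 5. [r4c1∈{2}] nothing but 2 survives at r4c1 ⇒ r4c1=2.
Step 6. [r2c4∈{3}] r2c4's peers cover all but 3. So r2c4=3.
Step 7. [r1c3∈{1}] r1c3 is down to just 1, so r1c3=1.
Step 8. [r3c2∈{4}] r3c2's peers cover all but 4. So r3c2=4.

Answer: 4 3 1 2 / 1 2 4 3 / 3 4 2 1 / 2 1 3 4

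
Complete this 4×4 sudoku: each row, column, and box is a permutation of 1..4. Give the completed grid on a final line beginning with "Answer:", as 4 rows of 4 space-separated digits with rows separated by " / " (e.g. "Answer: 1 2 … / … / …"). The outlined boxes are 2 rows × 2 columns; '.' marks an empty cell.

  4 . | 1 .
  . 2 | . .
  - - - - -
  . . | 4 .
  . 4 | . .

Step 1. [r4c3∈{2,3}] col 3 places 2 nowhere but r4c3 ⇒ r4c3=2.
Step 2. [r3c2∈{1,3}] col 2 places 1 nowhere but r3c2. So r3c2=1.
Step 3. [r3c4∈{3}] r3c4 is down to just 3. So r3c4=3.
Step 4. [r2c3∈{3}] r2c3's peers cover all but 3 ⇒ r2c3=3.
Step 5. [r3c1∈{2}] only 2 remains possible at r3c1 ⇒ r3c1=2.
Step 6. [r4c1∈{3}] r4c1 is down to just 3. So r4c1=3.
Step 7. [r2c4∈{4}] nothing but 4 survives at r2c4, so r2c4=4.
Step 8. [r1c2∈{3}] r1c2 is down to just 3 ⇒ r1c2=3.
Step 9. [r1c4∈{2}] r1c4's peers cover all but 2 ⇒ r1c4=2.
Step 10. [r4c4∈{1}] r4c4's peers cover all but 1, so r4c4=1.
Step 11. [r2c1∈{1}] r2c1's peers cover all but 1. So r2c1=1.

Answer: 4 3 1 2 / 1 2 3 4 / 2 1 4 3 / 3 4 2 1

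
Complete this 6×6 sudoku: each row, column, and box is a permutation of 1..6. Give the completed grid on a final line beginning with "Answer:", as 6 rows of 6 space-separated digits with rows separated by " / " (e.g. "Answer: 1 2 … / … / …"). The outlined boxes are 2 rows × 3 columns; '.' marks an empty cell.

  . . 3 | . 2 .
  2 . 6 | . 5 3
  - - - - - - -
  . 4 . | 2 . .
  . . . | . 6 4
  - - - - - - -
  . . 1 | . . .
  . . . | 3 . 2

Step 1. [r3c3∈{5}] only 5 remains possible at r3c3. So r3c3=5.
Step 2. [r1c1∈{1,4,5}] 4 has one home in box 1: r1c1 ⇒ r1c1=4.
Step 3. [r5c6∈{5,6}] r5c6 is the only open cell in col 6 admitting 5. So r5c6=5.
Step 4. [r3c6∈{1}] r3c6 has the single candidate 1, so r3c6=1.
Step 5. [r5c4∈{4,6}] in box 6, 6 fits only at r5c4 ⇒ r5c4=6.
Step 6. [r5c1∈{3}] r5c1 has the single candidate 3, so r5c1=3.
Step 7. [r2c2∈{1}] r2c2 is down to just 1, so r2c2=1.
Step 8. [r6c2∈{5,6}] across col 2, 6 lands solely at r6c2. So r6c2=6.
Step 9. [r6c5∈{1,4}] 1 has one home in row 6: r6c5 ⇒ r6c5=1.
Step 10. [r5c2∈{2}] r5c2 has the single candidate 2, so r5c2=2.
Step 11. [r4c1∈{1}] nothing but 1 survives at r4c1. So r4c1=1.
Step 12. [r4c2∈{3}] only 3 remains possible at r4c2 ⇒ r4c2=3.
Step 13. [r5c5∈{4}] r5c5 has the single candidate 4, so r5c5=4.
Step 14. [r6c1∈{5}] only 5 remains possible at r6c1. So r6c1=5.
Step 15. [r4c3∈{2}] nothing but 2 survives at r4c3 ⇒ r4c3=2.
Step 16. [r2c4∈{4}] nothing but 4 survives at r2c4. So r2c4=4.
Step 17. [r1c4∈{1}] r1c4 has the single candidate 1. So r1c4=1.
Step 18. [r3c5∈{3}] r3c5's peers cover all but 3, so r3c5=3.
Step 19. [r1c2∈{5}] r1c2 is down to just 5. So r1c2=5.
Step 20. [r3c1∈{6}] only 6 remains possible at r3c1 ⇒ r3c1=6.
Step 21. [r1c6∈{6}] only 6 remains possible at r1c6, so r1c6=6.
Step 22. [r4c4∈{5}] only 5 remains possible at r4c4 ⇒ r4c4=5.
Step 23. [r6c3∈{4}] r6c3 is down to just 4 ⇒ r6c3=4.

Answer: 4 5 3 1 2 6 / 2 1 6 4 5 3 / 6 4 5 2 3 1 / 1 3 2 5 6 4 / 3 2 1 6 4 5 / 5 6 4 3 1 2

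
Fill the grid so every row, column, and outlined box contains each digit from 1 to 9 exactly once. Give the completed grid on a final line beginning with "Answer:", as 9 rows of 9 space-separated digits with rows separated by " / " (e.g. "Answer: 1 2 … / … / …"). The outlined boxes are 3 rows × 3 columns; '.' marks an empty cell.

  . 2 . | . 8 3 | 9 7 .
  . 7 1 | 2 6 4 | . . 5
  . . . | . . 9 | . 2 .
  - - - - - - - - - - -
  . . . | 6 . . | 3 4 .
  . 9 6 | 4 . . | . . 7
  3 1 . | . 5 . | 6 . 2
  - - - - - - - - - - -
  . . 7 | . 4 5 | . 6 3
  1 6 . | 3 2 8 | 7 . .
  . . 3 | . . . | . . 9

Step 1. [r2c7∈{8}] r2c7 has the single candidate 8. So r2c7=8.
Step 2. [r4c9∈{1,8}] in col 9, 8 fits only at r4c9, so r4c9=8.
Step 3. [r5c1∈{2,5,8}] in row 5, 8 fits only at r5c1. So r5c1=8.
Step 4. [r8c8∈{5}] only 5 remains possible at r8c8. So r8c8=5.
Step 5. [r4c2∈{5}] r4c2 has the single candidate 5 ⇒ r4c2=5.
Step 6. [r6c6∈{7}] r6c6's peers cover all but 7. So r6c6=7.
Step 7. [r8c9∈{4}] r8c9 is down to just 4 ⇒ r8c9=4.
Step 8. [r5c8∈{1}] r5c8 has the single candidate 1 ⇒ r5c8=1.
Step 9. [r9c1∈{2,4,5}] across row 9, 5 lands solely at r9c1 ⇒ r9c1=5.
Step 10. [r3c7∈{1,4}] r3c7 is the only open cell in col 7 admitting 4, so r3c7=4.
Step 11. [r7c1∈{2,9}] in box 7, 2 fits only at r7c1 ⇒ r7c1=2.
Step 12. [r7c2∈{8}] r7c2's peers cover all but 8. So r7c2=8.
Step 13. [r4c5∈{1,9}] across row 4, 9 lands solely at r4c5. So r4c5=9.
Step 14. [r7c7∈{1}] nothing but 1 survives at r7c7 ⇒ r7c7=1.
Step 15. [r1c1∈{4,6}] in col 1, 4 fits only at r1c1. So r1c1=4.
Step 16. [r4c6∈{1,2}] in row 4, 1 fits only at r4c6. So r4c6=1.
Step 17. [r1c3∈{5}] nothing but 5 survives at r1c3 ⇒ r1c3=5.
Step 18. [r1c4∈{1}] r1c4 has the single candidate 1. So r1c4=1.
Step 19. [r9c4∈{7}] r9c4 is down to just 7, so r9c4=7.
Step 20. [r1c9∈{6}] nothing but 6 survives at r1c9 ⇒ r1c9=6.
Step 21. [r9c2∈{4}] only 4 remains possible at r9c2 ⇒ r9c2=4.
Step 22. [r6c3∈{4}] r6c3 is down to just 4. So r6c3=4.
Step 23. [r7c4∈{9}] r7c4 has the single candidate 9. So r7c4=9.
Step 24. [r3c3∈{8}] r3c3 is down to just 8 ⇒ r3c3=8.
Step 25. [r2c1∈{9}] only 9 remains possible at r2c1. So r2c1=9.
Step 26. [r6c4∈{8}] nothing but 8 survives at r6c4. So r6c4=8.
Step 27. [r3c5∈{7}] r3c5 has the single candidate 7, so r3c5=7.
Step 28. [r3c1∈{6}] r3c1's peers cover all but 6 ⇒ r3c1=6.
Step 29. [r9c8∈{8}] r9c8 has the single candidate 8 ⇒ r9c8=8.
Step 30. [r9c6∈{6}] only 6 remains possible at r9c6 ⇒ r9c6=6.
Step 31. [r5c6∈{2}] r5c6 is down to just 2. So r5c6=2.
Step 32. [r4c3∈{2}] r4c3 is down to just 2. So r4c3=2.
Step 33. [r8c3∈{9}] nothing but 9 survives at r8c3, so r8c3=9.
Step 34. [r9c7∈{2}] nothing but 2 survives at r9c7 ⇒ r9c7=2.
Step 35. [r4c1∈{7}] r4c1 is down to just 7, so r4c1=7.
Step 36. [r3c9∈{1}] only 1 remains possible at r3c9 ⇒ r3c9=1.
Step 37. [r6c8∈{9}] r6c8 is down to just 9, so r6c8=9.
Step 38. [r3c2∈{3}] r3c2's peers cover all but 3 ⇒ r3c2=3.
Step 39. [r5c7∈{5}] nothing but 5 survives at r5c7, so r5c7=5.
Step 40. [r5c5∈{3}] r5c5 is down to just 3 ⇒ r5c5=3.
Step 41. [r2c8∈{3}] only 3 remains possible at r2c8. So r2c8=3.
Step 42. [r9c5∈{1}] r9c5's peers cover all but 1, so r9c5=1.
Step 43. [r3c4∈{5}] nothing but 5 survives at r3c4. So r3c4=5.

Answer: 4 2 5 1 8 3 9 7 6 / 9 7 1 2 6 4 8 3 5 / 6 3 8 5 7 9 4 2 1 / 7 5 2 6 9 1 3 4 8 / 8 9 6 4 3 2 5 1 7 / 3 1 4 8 5 7 6 9 2 / 2 8 7 9 4 5 1 6 3 / 1 6 9 3 2 8 7 5 4 / 5 4 3 7 1 6 2 8 9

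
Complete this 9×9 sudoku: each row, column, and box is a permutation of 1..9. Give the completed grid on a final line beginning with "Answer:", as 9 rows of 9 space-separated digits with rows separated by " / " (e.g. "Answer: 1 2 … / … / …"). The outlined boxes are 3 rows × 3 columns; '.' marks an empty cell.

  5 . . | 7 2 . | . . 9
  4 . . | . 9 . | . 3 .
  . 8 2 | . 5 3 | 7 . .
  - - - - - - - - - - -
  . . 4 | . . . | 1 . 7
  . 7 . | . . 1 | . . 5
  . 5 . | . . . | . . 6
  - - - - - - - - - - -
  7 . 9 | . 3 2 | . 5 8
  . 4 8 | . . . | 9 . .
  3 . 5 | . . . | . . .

Step 1. [r4c2∈{2,3,6,9}] in col 2, 9 fits only at r4c2. So r4c2=9.
Step 2. [r9c2∈{1,2,6}] r9c2 is the only open cell in col 2 admitting 2, so r9c2=2.
Step 3. [r4c4∈{2,3,5,6,8}] in row 4, 3 fits only at r4c4. So r4c4=3.
Step 4. [r1c2∈{1,3,6}] in col 2, 3 fits only at r1c2 ⇒ r1c2=3.
Step 5. [r8c4∈{1,5,6}] r8c4 is the only open cell in col 4 admitting 5. So r8c4=5.
Step 6. [r2c7∈{2,5,6,8}] across row 2, 5 lands solely at r2c7 ⇒ r2c7=5.
Step 7. [r3c1∈{1,6,9}] r3c1 is the only open cell in row 3 admitting 9. So r3c1=9.
Step 8. [r8c9∈{1,2,3}] r8c9 is the only open cell in row 8 admitting 3. So r8c9=3.
Step 9. [r8c8∈{1,2,6,7}] in row 8, 2 fits only at r8c8 ⇒ r8c8=2.
Step 10. [r4c8∈{8}] r4c8 has the single candidate 8, so r4c8=8.
Step 11. [r4c5∈{6}] only 6 remains possible at r4c5 ⇒ r4c5=6.
Step 12. [r9c8∈{1,4,6,7}] 7 has one home in col 8: r9c8, so r9c8=7.
Step 13. [r9c9∈{1,4}] 1 has one home in box 9: r9c9. So r9c9=1.
Step 14. [r3c9∈{4}] only 4 remains possible at r3c9. So r3c9=4.
Step 15. [r1c6∈{4,6,8}] r1c6 is the only open cell in row 1 admitting 4 ⇒ r1c6=4.
Step 16. [r8c5∈{1,7}] col 5 places 1 nowhere but r8c5, so r8c5=1.
Step 17. [r6c5∈{4,7,8}] r6c5 is the only open cell in col 5 admitting 7, so r6c5=7.
Step 18. [r8c1∈{6}] only 6 remains possible at r8c1. So r8c1=6.
Step 19. [r2c2∈{1,6}] in col 2, 6 fits only at r2c2 ⇒ r2c2=6.
Step 20. [r9c6∈{6,8,9}] 6 has one home in col 6: r9c6. So r9c6=6.
Step 21. [r7c4∈{4}] r7c4 is down to just 4. So r7c4=4.
Step 22. [r6c6∈{8,9}] in col 6, 9 fits only at r6c6. So r6c6=9.
Step 23. [r1c3∈{1}] only 1 remains possible at r1c3 ⇒ r1c3=1.
Step 24. [r5c5∈{4,8}] in col 5, 4 fits only at r5c5 ⇒ r5c5=4.
Step 25. [r3c8∈{1,6}] r3c8 is the only open cell in col 8 admitting 1. So r3c8=1.
Step 26. [r4c1∈{2}] r4c1's peers cover all but 2. So r4c1=2.
Step 27. [r5c1∈{8}] r5c1 has the single candidate 8 ⇒ r5c1=8.
Step 28. [r6c4∈{2,8}] 8 has one home in row 6: r6c4, so r6c4=8.
Step 29. [r6c7∈{2,3,4}] r6c7 is the only open cell in row 6 admitting 2 ⇒ r6c7=2.
Step 30. [r1c8∈{6}] r1c8 is down to just 6. So r1c8=6.
Step 31. [r5c3∈{3,6}] 6 has one home in row 5: r5c3, so r5c3=6.
Step 32. [r6c8∈{4}] nothing but 4 survives at r6c8, so r6c8=4.
Step 33. [r9c4∈{9}] r9c4 is down to just 9, so r9c4=9.
Step 34. [r2c9∈{2}] r2c9 has the single candidate 2, so r2c9=2.
Step 35. [r9c5∈{8}] r9c5 has the single candidate 8. So r9c5=8.
Step 36. [r5c7∈{3}] nothing but 3 survives at r5c7, so r5c7=3.
Step 37. [r3c4∈{6}] only 6 remains possible at r3c4. So r3c4=6.
Step 38. [r2c3∈{7}] r2c3 has the single candidate 7. So r2c3=7.
Step 39. [r5c4∈{2}] r5c4 has the single candidate 2 ⇒ r5c4=2.
Step 40. [r4c6∈{5}] nothing but 5 survives at r4c6, so r4c6=5.
Step 41. [r2c6∈{8}] r2c6 has the single candidate 8 ⇒ r2c6=8.
Step 42. [r8c6∈{7}] r8c6's peers cover all but 7 ⇒ r8c6=7.
Step 43. [r7c7∈{6}] only 6 remains possible at r7c7. So r7c7=6.
Step 44. [r7c2∈{1}] only 1 remains possible at r7c2. So r7c2=1.
Step 45. [r6c1∈{1}] r6c1 has the single candidate 1. So r6c1=1.
Step 46. [r2c4∈{1}] r2c4's peers cover all but 1, so r2c4=1.
Step 47. [r6c3∈{3}] nothing but 3 survives at r6c3, so r6c3=3.
Step 48. [r9c7∈{4}] nothing but 4 survives at r9c7. So r9c7=4.
Step 49. [r1c7∈{8}] only 8 remains possible at r1c7 ⇒ r1c7=8.
Step 50. [r5c8∈{9}] nothing but 9 survives at r5c8 ⇒ r5c8=9.

Answer: 5 3 1 7 2 4 8 6 9 / 4 6 7 1 9 8 5 3 2 / 9 8 2 6 5 3 7 1 4 / 2 9 4 3 6 5 1 8 7 / 8 7 6 2 4 1 3 9 5 / 1 5 3 8 7 9 2 4 6 / 7 1 9 4 3 2 6 5 8 / 6 4 8 5 1 7 9 2 3 / 3 2 5 9 8 6 4 7 1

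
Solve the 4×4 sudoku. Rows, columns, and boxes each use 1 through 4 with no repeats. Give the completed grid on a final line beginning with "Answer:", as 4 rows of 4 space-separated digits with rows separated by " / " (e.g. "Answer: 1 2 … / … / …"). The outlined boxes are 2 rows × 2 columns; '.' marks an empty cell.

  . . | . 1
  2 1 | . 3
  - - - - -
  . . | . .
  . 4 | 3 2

Step 1. [r1c1∈{3,4}] in col 1, 4 fits only at r1c1 ⇒ r1c1=4.
Step 2. [r3c1∈{1,3}] r3c1 is the only open cell in col 1 admitting 3 ⇒ r3c1=3.
Step 3. [r2c3∈{4}] nothing but 4 survives at r2c3, so r2c3=4.
Step 4. [r1c2∈{3}] r1c2 is down to just 3, so r1c2=3.
Step 5. [r3c4∈{4}] r3c4 is down to just 4 ⇒ r3c4=4.
Step 6. [r3c3∈{1}] r3c3 is down to just 1. So r3c3=1.
Step 7. [r1c3∈{2}] r1c3 has the single candidate 2 ⇒ r1c3=2.
Step 8. [r3c2∈{2}] r3c2's peers cover all but 2. So r3c2=2.
Step 9. [r4c1∈{1}] r4c1 has the single candidate 1 ⇒ r4c1=1.

Answer: 4 3 2 1 / 2 1 4 3 / 3 2 1 4 / 1 4 3 2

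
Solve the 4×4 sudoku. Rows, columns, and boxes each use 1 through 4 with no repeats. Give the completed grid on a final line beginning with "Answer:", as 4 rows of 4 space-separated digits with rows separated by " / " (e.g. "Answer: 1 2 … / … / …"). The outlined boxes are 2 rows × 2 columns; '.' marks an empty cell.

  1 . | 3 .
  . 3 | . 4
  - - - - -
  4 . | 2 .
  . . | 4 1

Step 1. [r2c1∈{2}] r2c1 has the single candidate 2. So r2c1=2.
Step 2. [r1c4∈{2}] r1c4 has the single candidate 2 ⇒ r1c4=2.
Step 3. [r4c2∈{2}] only 2 remains possible at r4c2. So r4c2=2.
Step 4. [r3c2∈{1}] r3c2 has the single candidate 1. So r3c2=1.
Step 5. [r4c1∈{3}] r4c1 is down to just 3 ⇒ r4c1=3.
Step 6. [r3c4∈{3}] r3c4 is down to just 3, so r3c4=3.
Step 7. [r1c2∈{4}] nothing but 4 survives at r1c2, so r1c2=4.
Step 8. [r2c3∈{1}] only 1 remains possible at r2c3, so r2c3=1.

Answer: 1 4 3 2 / 2 3 1 4 / 4 1 2 3 / 3 2 4 1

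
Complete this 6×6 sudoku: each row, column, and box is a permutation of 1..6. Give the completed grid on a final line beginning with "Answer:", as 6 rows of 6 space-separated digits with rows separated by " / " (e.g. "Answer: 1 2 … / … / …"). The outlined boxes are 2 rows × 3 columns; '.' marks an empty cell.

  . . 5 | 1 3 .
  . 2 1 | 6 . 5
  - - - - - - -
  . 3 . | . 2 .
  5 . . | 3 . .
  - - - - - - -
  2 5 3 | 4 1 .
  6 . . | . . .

Step 1. [r4c5∈{4,6}] col 5 places 6 nowhere but r4c5. So r4c5=6.
Step 2. [r1c1∈{4}] nothing but 4 survives at r1c1. So r1c1=4.
Step 3. [r6c3∈{4}] r6c3's peers cover all but 4, so r6c3=4.
Step 4. [r3c1∈{1}] r3c1 has the single candidate 1. So r3c1=1.
Step 5. [r6c4∈{2,5}] across col 4, 2 lands solely at r6c4. So r6c4=2.
Step 6. [r4c6∈{1,4}] across row 4, 1 lands solely at r4c6 ⇒ r4c6=1.
Step 7. [r3c3∈{6}] nothing but 6 survives at r3c3, so r3c3=6.
Step 8. [r4c2∈{4}] r4c2 has the single candidate 4, so r4c2=4.
Step 9. [r6c5∈{5}] only 5 remains possible at r6c5 ⇒ r6c5=5.
Step 10. [r3c6∈{4}] r3c6's peers cover all but 4, so r3c6=4.
Step 11. [r6c6∈{3}] r6c6 has the single candidate 3 ⇒ r6c6=3.
Step 12. [r1c2∈{6}] only 6 remains possible at r1c2. So r1c2=6.
Step 13. [r3c4∈{5}] r3c4 is down to just 5, so r3c4=5.
Step 14. [r5c6∈{6}] r5c6's peers cover all but 6. So r5c6=6.
Step 15. [r2c1∈{3}] r2c1 has the single candidate 3. So r2c1=3.
Step 16. [r1c6∈{2}] only 2 remains possible at r1c6, so r1c6=2.
Step 17. [r2c5∈{4}] only 4 remains possible at r2c5, so r2c5=4.
Step 18. [r4c3∈{2}] only 2 remains possible at r4c3 ⇒ r4c3=2.
Step 19. [r6c2∈{1}] r6c2's peers cover all but 1, so r6c2=1.

Answer: 4 6 5 1 3 2 / 3 2 1 6 4 5 / 1 3 6 5 2 4 / 5 4 2 3 6 1 / 2 5 3 4 1 6 / 6 1 4 2 5 3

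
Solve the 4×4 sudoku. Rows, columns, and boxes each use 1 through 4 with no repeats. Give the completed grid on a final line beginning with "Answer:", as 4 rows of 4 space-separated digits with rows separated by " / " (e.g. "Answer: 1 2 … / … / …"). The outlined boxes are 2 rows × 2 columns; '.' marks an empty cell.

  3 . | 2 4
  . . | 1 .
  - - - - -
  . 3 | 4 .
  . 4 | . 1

Step 1. [r4c1∈{2}] nothing but 2 survives at r4c1. So r4c1=2.
Step 2. [r2c4∈{3}] r2c4's peers cover all but 3, so r2c4=3.
Step 3. [r2c1∈{4}] r2c1 is down to just 4 ⇒ r2c1=4.
Step 4. [r4c3∈{3}] r4c3's peers cover all but 3 ⇒ r4c3=3.
Step 5. [r3c4∈{2}] only 2 remains possible at r3c4. So r3c4=2.
Step 6. [r1c2∈{1}] r1c2 is down to just 1 ⇒ r1c2=1.
Step 7. [r3c1∈{1}] nothing but 1 survives at r3c1 ⇒ r3c1=1.
Step 8. [r2c2∈{2}] r2c2 is down to just 2, so r2c2=2.

Answer: 3 1 2 4 / 4 2 1 3 / 1 3 4 2 / 2 4 3 1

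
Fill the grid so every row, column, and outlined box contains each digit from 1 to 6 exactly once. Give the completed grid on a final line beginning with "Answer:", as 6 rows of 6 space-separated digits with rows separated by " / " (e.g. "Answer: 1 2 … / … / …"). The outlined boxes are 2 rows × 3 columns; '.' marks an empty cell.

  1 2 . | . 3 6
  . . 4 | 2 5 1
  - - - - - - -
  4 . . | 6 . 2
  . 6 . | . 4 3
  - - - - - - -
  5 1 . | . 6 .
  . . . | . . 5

Step 1. [r5c3∈{2,3}] r5c3 is the only open cell in row 5 admitting 2, so r5c3=2.
Step 2. [r3c5∈{1}] only 1 remains possible at r3c5. So r3c5=1.
Step 3. [r2c2∈{3}] r2c2 has the single candidate 3 ⇒ r2c2=3.
Step 4. [r6c1∈{3,6}] r6c1 is the only open cell in col 1 admitting 3. So r6c1=3.
Step 5. [r1c4∈{4}] r1c4 is down to just 4, so r1c4=4.
Step 6. [r1c3∈{5}] only 5 remains possible at r1c3, so r1c3=5.
Step 7. [r3c3∈{3}] r3c3's peers cover all but 3. So r3c3=3.
Step 8. [r4c4∈{5}] r4c4 has the single candidate 5. So r4c4=5.
Step 9. [r5c4∈{3}] only 3 remains possible at r5c4, so r5c4=3.
Step 10. [r6c3∈{6}] r6c3 has the single candidate 6, so r6c3=6.
Step 11. [r6c5∈{2}] r6c5 is down to just 2. So r6c5=2.
Step 12. [r4c3∈{1}] nothing but 1 survives at r4c3. So r4c3=1.
Step 13. [r2c1∈{6}] r2c1's peers cover all but 6 ⇒ r2c1=6.
Step 14. [r5c6∈{4}] r5c6 is down to just 4 ⇒ r5c6=4.
Step 15. [r6c2∈{4}] only 4 remains possible at r6c2. So r6c2=4.
Step 16. [r4c1∈{2}] r4c1 is down to just 2. So r4c1=2.
Step 17. [r3c2∈{5}] only 5 remains possible at r3c2 ⇒ r3c2=5.
Step 18. [r6c4∈{1}] nothing but 1 survives at r6c4 ⇒ r6c4=1.

Answer: 1 2 5 4 3 6 / 6 3 4 2 5 1 / 4 5 3 6 1 2 / 2 6 1 5 4 3 / 5 1 2 3 6 4 / 3 4 6 1 2 5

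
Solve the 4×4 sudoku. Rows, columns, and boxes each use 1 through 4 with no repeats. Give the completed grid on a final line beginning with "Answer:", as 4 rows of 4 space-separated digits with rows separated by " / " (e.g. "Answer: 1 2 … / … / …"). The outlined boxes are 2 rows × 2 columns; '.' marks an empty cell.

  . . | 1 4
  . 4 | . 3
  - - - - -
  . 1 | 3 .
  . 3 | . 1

Step 1. [r1c2∈{2}] r1c2's peers cover all but 2, so r1c2=2.
Step 2. [r4c3∈{2,4}] r4c3 is the only open cell in col 3 admitting 4. So r4c3=4.
Step 3. [r3c1∈{2,4}] across row 3, 4 lands solely at r3c1 ⇒ r3c1=4.
Step 4. [r4c1∈{2}] r4c1 is down to just 2 ⇒ r4c1=2.
Step 5. [r2c3∈{2}] r2c3 is down to just 2, so r2c3=2.
Step 6. [r3c4∈{2}] r3c4's peers cover all but 2 ⇒ r3c4=2.
Step 7. [r2c1∈{1}] r2c1 has the single candidate 1. So r2c1=1.
Step 8. [r1c1∈{3}] r1c1's peers cover all but 3, so r1c1=3.

Answer: 3 2 1 4 / 1 4 2 3 / 4 1 3 2 / 2 3 4 1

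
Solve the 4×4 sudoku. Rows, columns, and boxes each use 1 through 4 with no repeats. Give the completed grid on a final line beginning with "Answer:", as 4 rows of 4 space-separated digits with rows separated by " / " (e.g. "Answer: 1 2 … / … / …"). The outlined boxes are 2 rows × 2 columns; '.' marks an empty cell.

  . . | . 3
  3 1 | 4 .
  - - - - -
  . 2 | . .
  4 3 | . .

Step 1. [r1c3∈{1,2}] r1c3 is the only open cell in row 1 admitting 1. So r1c3=1.
Step 2. [r4c4∈{1,2}] r4c4 is the only open cell in row 4 admitting 1, so r4c4=1.
Step 3. [r2c4∈{2}] nothing but 2 survives at r2c4 ⇒ r2c4=2.
Step 4. [r3c3∈{3}] r3c3's peers cover all but 3, so r3c3=3.
Step 5. [r3c1∈{1}] r3c1's peers cover all but 1 ⇒ r3c1=1.
Step 6. [r1c2∈{4}] r1c2 has the single candidate 4. So r1c2=4.
Step 7. [r4c3∈{2}] only 2 remains possible at r4c3 ⇒ r4c3=2.
Step 8. [r3c4∈{4}] r3c4 has the single candidate 4 ⇒ r3c4=4.
Step 9. [r1c1∈{2}] r1c1's peers cover all but 2 ⇒ r1c1=2.

Answer: 2 4 1 3 / 3 1 4 2 / 1 2 3 4 / 4 3 2 1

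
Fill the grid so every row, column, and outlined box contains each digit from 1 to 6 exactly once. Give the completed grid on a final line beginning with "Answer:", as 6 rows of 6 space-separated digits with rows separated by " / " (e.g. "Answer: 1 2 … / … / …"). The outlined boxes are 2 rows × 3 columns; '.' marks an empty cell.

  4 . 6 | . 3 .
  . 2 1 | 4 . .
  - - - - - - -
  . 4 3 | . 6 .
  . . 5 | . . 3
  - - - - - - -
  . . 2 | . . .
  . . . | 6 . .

Step 1. [r2c5∈{5}] nothing but 5 survives at r2c5. So r2c5=5.
Step 2. [r5c4∈{1,3,5}] r5c4 is the only open cell in col 4 admitting 3 ⇒ r5c4=3.
Step 3. [r4c5∈{1,2,4}] 4 has one home in row 4: r4c5 ⇒ r4c5=4.
Step 4. [r5c5∈{1}] r5c5's peers cover all but 1 ⇒ r5c5=1.
Step 5. [r6c2∈{1,3,5}] r6c2 is the only open cell in col 2 admitting 3 ⇒ r6c2=3.
Step 6. [r4c2∈{1,6}] 1 has one home in col 2: r4c2, so r4c2=1.
Step 7. [r4c4∈{2}] only 2 remains possible at r4c4, so r4c4=2.
Step 8. [r1c4∈{1}] r1c4 is down to just 1, so r1c4=1.
Step 9. [r5c2∈{5,6}] col 2 places 6 nowhere but r5c2, so r5c2=6.
Step 10. [r5c6∈{4,5}] across row 5, 4 lands solely at r5c6 ⇒ r5c6=4.
Step 11. [r6c6∈{2,5}] across box 6, 5 lands solely at r6c6, so r6c6=5.
Step 12. [r2c1∈{3}] nothing but 3 survives at r2c1, so r2c1=3.
Step 13. [r5c1∈{5}] r5c1 has the single candidate 5 ⇒ r5c1=5.
Step 14. [r6c5∈{2}] nothing but 2 survives at r6c5, so r6c5=2.
Step 15. [r6c1∈{1}] nothing but 1 survives at r6c1. So r6c1=1.
Step 16. [r6c3∈{4}] nothing but 4 survives at r6c3 ⇒ r6c3=4.
Step 17. [r3c1∈{2}] only 2 remains possible at r3c1 ⇒ r3c1=2.
Step 18. [r1c2∈{5}] nothing but 5 survives at r1c2 ⇒ r1c2=5.
Step 19. [r1c6∈{2}] r1c6's peers cover all but 2 ⇒ r1c6=2.
Step 20. [r3c4∈{5}] r3c4 is down to just 5, so r3c4=5.
Step 21. [r4c1∈{6}] nothing but 6 survives at r4c1. So r4c1=6.
Step 22. [r3c6∈{1}] r3c6 is down to just 1, so r3c6=1.
Step 23. [r2c6∈{6}] r2c6 is down to just 6, so r2c6=6.

Answer: 4 5 6 1 3 2 / 3 2 1 4 5 6 / 2 4 3 5 6 1 / 6 1 5 2 4 3 / 5 6 2 3 1 4 / 1 3 4 6 2 5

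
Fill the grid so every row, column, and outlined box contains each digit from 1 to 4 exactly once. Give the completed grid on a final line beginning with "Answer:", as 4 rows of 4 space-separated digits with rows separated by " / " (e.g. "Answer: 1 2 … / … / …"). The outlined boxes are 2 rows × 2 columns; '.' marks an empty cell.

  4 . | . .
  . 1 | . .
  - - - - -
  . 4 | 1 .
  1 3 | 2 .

Step 1. [r1c3∈{3}] r1c3 has the single candidate 3. So r1c3=3.
Step 2. [r1c2∈{2}] r1c2's peers cover all but 2, so r1c2=2.
Step 3. [r2c3∈{4}] only 4 remains possible at r2c3 ⇒ r2c3=4.
Step 4. [r3c1∈{2}] nothing but 2 survives at r3c1, so r3c1=2.
Step 5. [r3c4∈{3}] r3c4 is down to just 3, so r3c4=3.
Step 6. [r4c4∈{4}] r4c4 is down to just 4. So r4c4=4.
Step 7. [r1c4∈{1}] r1c4 is down to just 1, so r1c4=1.
Step 8. [r2c4∈{2}] r2c4 is down to just 2. So r2c4=2.
Step 9. [r2c1∈{3}] r2c1 has the single candidate 3, so r2c1=3.

Answer: 4 2 3 1 / 3 1 4 2 / 2 4 1 3 / 1 3 2 4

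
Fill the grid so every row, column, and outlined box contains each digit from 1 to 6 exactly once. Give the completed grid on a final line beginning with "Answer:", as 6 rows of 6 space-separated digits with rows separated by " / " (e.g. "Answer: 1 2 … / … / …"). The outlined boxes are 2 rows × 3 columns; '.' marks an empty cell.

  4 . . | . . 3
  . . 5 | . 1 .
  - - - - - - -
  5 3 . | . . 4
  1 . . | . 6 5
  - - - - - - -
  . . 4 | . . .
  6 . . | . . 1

Step 1. [r3c5∈{2}] nothing but 2 survives at r3c5 ⇒ r3c5=2.
Step 2. [r6c3∈{2,3}] col 3 places 3 nowhere but r6c3. So r6c3=3.
Step 3. [r5c1∈{2}] only 2 remains possible at r5c1 ⇒ r5c1=2.
Step 4. [r6c4∈{2,4,5}] 2 has one home in row 6: r6c4 ⇒ r6c4=2.
Step 5. [r1c3∈{1,2,6}] col 3 places 1 nowhere but r1c3 ⇒ r1c3=1.
Step 6. [r1c2∈{2,6}] in row 1, 2 fits only at r1c2, so r1c2=2.
Step 7. [r1c4∈{5,6}] row 1 places 6 nowhere but r1c4 ⇒ r1c4=6.
Step 8. [r5c4∈{3,5}] in col 4, 5 fits only at r5c4, so r5c4=5.
Step 9. [r2c1∈{3}] r2c1 has the single candidate 3, so r2c1=3.
Step 10. [r1c5∈{5}] r1c5 is down to just 5, so r1c5=5.
Step 11. [r3c4∈{1}] r3c4 is down to just 1, so r3c4=1.
Step 12. [r5c2∈{1}] nothing but 1 survives at r5c2, so r5c2=1.
Step 13. [r4c2∈{4}] r4c2 has the single candidate 4, so r4c2=4.
Step 14. [r2c6∈{2}] r2c6's peers cover all but 2, so r2c6=2.
Step 15. [r2c4∈{4}] r2c4 is down to just 4. So r2c4=4.
Step 16. [r3c3∈{6}] r3c3 has the single candidate 6, so r3c3=6.
Step 17. [r2c2∈{6}] r2c2 is down to just 6 ⇒ r2c2=6.
Step 18. [r5c5∈{3}] r5c5 has the single candidate 3 ⇒ r5c5=3.
Step 19. [r6c5∈{4}] r6c5's peers cover all but 4. So r6c5=4.
Step 20. [r4c4∈{3}] only 3 remains possible at r4c4. So r4c4=3.
Step 21. [r6c2∈{5}] r6c2 has the single candidate 5, so r6c2=5.
Step 22. [r5c6∈{6}] nothing but 6 survives at r5c6, so r5c6=6.
Step 23. [r4c3∈{2}] nothing but 2 survives at r4c3, so r4c3=2.

Answer: 4 2 1 6 5 3 / 3 6 5 4 1 2 / 5 3 6 1 2 4 / 1 4 2 3 6 5 / 2 1 4 5 3 6 / 6 5 3 2 4 1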